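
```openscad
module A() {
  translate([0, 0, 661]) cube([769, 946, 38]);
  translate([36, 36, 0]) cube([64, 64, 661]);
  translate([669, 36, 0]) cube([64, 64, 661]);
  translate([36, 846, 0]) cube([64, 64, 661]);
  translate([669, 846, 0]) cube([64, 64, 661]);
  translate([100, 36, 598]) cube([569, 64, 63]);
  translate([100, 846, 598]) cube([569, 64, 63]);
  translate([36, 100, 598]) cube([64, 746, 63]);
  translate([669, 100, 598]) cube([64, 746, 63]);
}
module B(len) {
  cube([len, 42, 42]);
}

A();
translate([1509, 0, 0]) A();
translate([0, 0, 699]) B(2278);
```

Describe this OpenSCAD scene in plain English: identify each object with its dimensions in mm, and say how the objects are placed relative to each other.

A is a rectangular dining table. The top is 769×946×38 mm with its upper surface at z = 699 mm. It stands on four 64×64 mm square legs, each inset 36 mm from the nearest pair of top edges, running from the floor to the underside of the top. Four apron rails, 64 mm thick and 63 mm tall, run between adjacent legs with their top edges flush with the underside of the top and their outer faces flush with the legs' outer faces.

B is a rectangular beam 2278 mm long (x), 42 mm deep (y), 42 mm thick (z).

The beam spans the tops of two tables placed 740 mm apart, resting at z = 699 mm.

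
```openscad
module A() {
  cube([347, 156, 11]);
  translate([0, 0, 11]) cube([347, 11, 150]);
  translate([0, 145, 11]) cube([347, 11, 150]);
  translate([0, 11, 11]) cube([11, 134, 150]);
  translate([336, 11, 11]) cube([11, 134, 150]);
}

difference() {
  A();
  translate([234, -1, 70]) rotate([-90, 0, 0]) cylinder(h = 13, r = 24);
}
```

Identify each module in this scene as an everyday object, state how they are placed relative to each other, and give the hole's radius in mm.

A is an open box. The open box has a circular hole through its front wall. The hole's radius is 24 mm.

The subtracted cylinder has r = 24 mm.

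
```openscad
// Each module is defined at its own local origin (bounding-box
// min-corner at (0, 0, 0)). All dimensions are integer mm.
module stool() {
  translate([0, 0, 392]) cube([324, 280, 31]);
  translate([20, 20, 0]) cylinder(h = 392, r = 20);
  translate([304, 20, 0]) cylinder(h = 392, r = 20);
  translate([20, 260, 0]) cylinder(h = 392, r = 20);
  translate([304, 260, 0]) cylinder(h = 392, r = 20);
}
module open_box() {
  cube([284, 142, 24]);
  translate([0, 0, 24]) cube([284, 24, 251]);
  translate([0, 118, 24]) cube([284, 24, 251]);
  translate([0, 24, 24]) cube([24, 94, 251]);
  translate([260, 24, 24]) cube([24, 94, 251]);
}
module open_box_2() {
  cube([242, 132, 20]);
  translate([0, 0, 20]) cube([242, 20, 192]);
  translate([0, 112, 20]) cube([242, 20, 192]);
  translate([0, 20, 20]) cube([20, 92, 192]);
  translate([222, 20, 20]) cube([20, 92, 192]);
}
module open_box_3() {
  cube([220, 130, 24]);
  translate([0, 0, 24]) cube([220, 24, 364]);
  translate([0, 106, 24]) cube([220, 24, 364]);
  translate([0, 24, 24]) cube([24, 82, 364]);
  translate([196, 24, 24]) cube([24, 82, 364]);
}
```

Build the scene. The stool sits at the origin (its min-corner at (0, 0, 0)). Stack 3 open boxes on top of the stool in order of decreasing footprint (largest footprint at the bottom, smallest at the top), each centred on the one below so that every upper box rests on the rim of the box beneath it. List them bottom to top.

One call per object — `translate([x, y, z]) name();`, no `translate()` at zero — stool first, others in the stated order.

stool();
translate([20, 69, 423]) open_box();
translate([41, 74, 698]) open_box_2();
translate([52, 75, 910]) open_box_3();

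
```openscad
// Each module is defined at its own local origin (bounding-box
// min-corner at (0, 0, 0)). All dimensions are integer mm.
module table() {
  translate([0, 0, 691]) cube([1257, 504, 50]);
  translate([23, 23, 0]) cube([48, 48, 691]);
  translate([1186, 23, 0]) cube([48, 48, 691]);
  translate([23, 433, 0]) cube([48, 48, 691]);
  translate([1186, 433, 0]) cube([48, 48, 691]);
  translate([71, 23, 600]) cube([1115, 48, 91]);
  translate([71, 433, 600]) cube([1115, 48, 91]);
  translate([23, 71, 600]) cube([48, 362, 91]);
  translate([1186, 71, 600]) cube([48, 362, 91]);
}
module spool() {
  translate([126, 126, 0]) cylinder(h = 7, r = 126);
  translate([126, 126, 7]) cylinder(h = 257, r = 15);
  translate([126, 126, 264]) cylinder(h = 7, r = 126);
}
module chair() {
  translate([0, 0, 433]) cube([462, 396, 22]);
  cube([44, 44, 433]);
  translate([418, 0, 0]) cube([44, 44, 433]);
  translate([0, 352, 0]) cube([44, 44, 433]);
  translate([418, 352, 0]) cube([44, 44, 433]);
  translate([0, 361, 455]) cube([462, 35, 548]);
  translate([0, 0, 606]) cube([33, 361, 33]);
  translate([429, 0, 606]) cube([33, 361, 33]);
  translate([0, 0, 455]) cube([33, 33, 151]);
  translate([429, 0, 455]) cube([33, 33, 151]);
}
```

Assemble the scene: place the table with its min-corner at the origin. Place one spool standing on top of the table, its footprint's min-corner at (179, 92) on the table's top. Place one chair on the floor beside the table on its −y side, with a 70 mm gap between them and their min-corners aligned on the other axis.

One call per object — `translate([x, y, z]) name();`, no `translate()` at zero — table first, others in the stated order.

table();
translate([179, 92, 741]) spool();
translate([0, -466, 0]) chair();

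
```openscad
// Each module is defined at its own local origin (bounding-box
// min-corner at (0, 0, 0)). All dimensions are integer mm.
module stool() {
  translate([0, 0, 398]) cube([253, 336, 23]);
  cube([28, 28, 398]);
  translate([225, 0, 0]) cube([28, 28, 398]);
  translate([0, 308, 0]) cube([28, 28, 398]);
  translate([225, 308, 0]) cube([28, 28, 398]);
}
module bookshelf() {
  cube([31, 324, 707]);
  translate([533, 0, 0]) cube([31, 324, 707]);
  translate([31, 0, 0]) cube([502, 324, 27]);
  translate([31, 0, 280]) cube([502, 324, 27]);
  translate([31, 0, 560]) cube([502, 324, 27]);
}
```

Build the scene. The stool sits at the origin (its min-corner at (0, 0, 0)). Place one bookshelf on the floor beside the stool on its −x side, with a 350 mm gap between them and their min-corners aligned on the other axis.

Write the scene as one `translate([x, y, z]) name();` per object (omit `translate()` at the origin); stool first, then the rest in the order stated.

stool();
translate([-914, 0, 0]) bookshelf();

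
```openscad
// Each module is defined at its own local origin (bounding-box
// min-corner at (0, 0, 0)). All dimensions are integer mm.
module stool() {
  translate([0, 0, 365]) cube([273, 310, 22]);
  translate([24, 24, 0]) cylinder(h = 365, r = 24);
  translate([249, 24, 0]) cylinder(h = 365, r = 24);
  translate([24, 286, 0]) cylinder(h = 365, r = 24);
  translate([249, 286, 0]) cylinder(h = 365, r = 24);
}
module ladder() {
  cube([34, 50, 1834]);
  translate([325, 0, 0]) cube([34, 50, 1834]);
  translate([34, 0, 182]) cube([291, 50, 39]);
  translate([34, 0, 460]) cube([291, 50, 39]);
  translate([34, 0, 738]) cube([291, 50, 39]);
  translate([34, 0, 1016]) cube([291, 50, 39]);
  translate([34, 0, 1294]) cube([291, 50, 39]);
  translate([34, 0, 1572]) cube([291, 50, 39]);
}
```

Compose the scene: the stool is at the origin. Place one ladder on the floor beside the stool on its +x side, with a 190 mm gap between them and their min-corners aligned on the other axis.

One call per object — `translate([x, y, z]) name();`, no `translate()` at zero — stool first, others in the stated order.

stool();
translate([463, 0, 0]) ladder();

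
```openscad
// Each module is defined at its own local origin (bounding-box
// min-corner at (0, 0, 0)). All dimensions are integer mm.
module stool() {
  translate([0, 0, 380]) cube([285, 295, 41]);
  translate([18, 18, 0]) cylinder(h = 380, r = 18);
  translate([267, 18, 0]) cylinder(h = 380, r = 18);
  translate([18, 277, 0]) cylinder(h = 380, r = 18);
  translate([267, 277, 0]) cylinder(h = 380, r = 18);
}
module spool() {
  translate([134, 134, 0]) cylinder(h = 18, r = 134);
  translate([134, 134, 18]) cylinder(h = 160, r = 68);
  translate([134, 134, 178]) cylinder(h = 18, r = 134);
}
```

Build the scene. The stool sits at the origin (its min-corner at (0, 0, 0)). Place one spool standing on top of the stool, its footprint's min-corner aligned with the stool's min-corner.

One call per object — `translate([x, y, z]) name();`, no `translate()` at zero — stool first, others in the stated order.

stool();
translate([0, 0, 421]) spool();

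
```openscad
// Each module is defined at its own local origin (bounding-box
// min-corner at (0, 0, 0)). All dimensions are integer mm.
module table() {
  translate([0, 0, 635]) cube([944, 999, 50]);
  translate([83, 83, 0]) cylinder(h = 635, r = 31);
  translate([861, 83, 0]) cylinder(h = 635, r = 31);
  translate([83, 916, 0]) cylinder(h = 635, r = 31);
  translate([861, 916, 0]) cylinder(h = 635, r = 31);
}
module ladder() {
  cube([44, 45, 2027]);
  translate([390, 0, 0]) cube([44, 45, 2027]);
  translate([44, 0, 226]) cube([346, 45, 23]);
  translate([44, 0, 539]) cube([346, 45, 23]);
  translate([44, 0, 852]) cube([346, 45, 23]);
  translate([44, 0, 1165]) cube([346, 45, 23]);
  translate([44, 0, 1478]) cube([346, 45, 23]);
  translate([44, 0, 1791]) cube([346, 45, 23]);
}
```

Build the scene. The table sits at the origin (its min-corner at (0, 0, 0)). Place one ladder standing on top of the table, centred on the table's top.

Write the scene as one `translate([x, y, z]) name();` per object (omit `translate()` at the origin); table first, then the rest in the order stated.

table();
translate([255, 477, 685]) ladder();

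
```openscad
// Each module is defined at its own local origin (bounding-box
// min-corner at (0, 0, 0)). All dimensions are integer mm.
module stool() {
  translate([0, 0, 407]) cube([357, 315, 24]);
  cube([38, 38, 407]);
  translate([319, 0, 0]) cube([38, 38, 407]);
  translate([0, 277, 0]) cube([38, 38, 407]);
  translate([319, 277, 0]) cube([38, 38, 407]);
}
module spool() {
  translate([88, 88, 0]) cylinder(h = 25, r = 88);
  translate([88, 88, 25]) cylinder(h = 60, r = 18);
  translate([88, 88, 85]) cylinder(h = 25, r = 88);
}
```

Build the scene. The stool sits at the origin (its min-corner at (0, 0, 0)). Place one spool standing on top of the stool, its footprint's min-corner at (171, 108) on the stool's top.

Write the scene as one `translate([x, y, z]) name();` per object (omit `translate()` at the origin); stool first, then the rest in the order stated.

stool();
translate([171, 108, 431]) spool();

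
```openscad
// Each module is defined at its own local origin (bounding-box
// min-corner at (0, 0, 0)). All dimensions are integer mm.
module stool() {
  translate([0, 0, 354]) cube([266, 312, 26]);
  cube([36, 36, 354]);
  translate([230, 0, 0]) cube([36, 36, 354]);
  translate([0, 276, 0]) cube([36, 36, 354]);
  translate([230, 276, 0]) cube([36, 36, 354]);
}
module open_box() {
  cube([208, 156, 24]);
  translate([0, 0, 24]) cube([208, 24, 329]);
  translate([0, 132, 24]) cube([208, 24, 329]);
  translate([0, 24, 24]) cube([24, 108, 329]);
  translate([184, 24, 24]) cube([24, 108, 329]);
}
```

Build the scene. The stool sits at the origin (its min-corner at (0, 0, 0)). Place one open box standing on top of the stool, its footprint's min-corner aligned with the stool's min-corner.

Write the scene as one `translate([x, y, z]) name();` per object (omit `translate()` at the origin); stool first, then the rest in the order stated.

stool();
translate([0, 0, 380]) open_box();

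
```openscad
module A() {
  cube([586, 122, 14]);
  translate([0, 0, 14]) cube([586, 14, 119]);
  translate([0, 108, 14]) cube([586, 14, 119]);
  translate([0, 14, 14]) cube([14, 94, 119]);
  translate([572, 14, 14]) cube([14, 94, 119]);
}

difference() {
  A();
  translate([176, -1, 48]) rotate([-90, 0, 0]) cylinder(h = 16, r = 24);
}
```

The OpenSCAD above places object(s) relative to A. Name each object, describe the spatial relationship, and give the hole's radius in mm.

A is an open box. The open box has a circular hole through its front wall. The hole's radius is 24 mm.

The subtracted cylinder has r = 24 mm.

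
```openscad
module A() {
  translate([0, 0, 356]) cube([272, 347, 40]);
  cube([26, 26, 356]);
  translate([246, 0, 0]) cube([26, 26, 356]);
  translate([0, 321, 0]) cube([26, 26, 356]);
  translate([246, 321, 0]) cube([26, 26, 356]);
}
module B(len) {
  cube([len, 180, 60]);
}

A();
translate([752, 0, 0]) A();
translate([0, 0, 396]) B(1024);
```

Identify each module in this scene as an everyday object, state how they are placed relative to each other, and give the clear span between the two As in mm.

A is a stool. B is a beam. A beam spans the tops of two stools. The clear span between the two stools is 480 mm.

Second stool starts at x = 752; first ends at x = 272; clear span = 752 − 272 = 480 mm.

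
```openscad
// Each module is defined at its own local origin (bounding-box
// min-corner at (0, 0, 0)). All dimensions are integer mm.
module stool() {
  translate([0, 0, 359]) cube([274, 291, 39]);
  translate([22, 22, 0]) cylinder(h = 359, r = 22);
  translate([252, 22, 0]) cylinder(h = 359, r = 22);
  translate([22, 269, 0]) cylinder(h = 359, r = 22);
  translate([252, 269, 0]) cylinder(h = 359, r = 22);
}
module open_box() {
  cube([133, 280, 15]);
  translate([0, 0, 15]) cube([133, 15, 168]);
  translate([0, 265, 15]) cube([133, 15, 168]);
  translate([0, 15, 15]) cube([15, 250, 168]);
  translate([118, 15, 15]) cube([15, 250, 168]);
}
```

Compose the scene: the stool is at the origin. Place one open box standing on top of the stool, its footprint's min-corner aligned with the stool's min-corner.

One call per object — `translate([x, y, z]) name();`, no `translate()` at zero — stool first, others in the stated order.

stool();
translate([0, 0, 398]) open_box();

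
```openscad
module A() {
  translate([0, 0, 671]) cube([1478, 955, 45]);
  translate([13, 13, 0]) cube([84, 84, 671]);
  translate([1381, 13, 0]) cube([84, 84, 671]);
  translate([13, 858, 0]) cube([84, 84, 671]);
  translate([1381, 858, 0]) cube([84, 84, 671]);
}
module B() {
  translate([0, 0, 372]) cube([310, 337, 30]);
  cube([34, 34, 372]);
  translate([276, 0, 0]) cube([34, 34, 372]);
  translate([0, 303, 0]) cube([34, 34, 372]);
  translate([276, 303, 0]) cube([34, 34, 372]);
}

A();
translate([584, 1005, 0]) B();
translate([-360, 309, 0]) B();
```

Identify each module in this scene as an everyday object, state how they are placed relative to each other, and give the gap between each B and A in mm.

A is a table. B is a stool. Two stools sit around the table at the +y, −x sides. The gap between each stool and the table is 50 mm.

Each stool's nearest face is 50 mm from the table's bounding box.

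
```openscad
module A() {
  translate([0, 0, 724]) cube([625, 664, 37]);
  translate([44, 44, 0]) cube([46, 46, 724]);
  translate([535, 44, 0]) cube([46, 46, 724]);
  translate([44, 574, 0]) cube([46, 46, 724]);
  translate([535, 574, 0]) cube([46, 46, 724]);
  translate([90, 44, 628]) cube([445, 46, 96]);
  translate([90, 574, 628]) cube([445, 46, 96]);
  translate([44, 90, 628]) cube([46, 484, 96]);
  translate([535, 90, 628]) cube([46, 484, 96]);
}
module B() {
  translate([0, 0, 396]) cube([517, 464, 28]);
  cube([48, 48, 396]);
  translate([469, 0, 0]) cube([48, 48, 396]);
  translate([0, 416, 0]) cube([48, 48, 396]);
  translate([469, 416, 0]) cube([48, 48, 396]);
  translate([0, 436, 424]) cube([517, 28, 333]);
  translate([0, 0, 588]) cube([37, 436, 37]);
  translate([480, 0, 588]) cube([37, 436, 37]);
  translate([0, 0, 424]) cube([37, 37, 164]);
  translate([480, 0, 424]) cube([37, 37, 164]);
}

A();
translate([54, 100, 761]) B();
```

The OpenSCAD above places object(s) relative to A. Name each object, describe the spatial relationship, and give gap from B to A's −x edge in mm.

A is a table. B is a chair. The chair is on top of the table, centred. The gap from the chair to the table's −x edge is 54 mm.

The chair's min-x is at 54; the table's min-x is 0; gap = 54 mm.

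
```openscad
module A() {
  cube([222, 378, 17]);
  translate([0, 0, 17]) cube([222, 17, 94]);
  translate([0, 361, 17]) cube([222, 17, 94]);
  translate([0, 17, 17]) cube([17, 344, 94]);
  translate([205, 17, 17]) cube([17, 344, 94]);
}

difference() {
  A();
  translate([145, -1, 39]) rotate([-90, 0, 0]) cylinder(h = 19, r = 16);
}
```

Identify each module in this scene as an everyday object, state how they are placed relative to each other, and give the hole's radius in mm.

A is an open box. The open box has a circular hole through its front wall. The hole's radius is 16 mm.

The subtracted cylinder has r = 16 mm.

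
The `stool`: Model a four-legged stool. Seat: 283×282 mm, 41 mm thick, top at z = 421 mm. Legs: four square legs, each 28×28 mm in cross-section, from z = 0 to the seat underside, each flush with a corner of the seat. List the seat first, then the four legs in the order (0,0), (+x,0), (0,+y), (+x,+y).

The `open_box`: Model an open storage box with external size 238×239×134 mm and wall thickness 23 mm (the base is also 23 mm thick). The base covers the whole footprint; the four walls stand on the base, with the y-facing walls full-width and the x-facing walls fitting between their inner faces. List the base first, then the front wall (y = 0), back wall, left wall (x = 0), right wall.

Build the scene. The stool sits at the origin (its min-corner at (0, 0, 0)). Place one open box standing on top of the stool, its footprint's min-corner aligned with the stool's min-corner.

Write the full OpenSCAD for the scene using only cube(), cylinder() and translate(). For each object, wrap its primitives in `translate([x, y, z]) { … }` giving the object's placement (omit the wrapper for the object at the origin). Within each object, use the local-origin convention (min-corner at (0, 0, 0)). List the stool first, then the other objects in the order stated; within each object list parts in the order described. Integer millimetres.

translate([0, 0, 380]) cube([283, 282, 41]);
cube([28, 28, 380]);
translate([255, 0, 0]) cube([28, 28, 380]);
translate([0, 254, 0]) cube([28, 28, 380]);
translate([255, 254, 0]) cube([28, 28, 380]);
translate([0, 0, 421]) {
  cube([238, 239, 23]);
  translate([0, 0, 23]) cube([238, 23, 111]);
  translate([0, 216, 23]) cube([238, 23, 111]);
  translate([0, 23, 23]) cube([23, 193, 111]);
  translate([215, 23, 23]) cube([23, 193, 111]);
}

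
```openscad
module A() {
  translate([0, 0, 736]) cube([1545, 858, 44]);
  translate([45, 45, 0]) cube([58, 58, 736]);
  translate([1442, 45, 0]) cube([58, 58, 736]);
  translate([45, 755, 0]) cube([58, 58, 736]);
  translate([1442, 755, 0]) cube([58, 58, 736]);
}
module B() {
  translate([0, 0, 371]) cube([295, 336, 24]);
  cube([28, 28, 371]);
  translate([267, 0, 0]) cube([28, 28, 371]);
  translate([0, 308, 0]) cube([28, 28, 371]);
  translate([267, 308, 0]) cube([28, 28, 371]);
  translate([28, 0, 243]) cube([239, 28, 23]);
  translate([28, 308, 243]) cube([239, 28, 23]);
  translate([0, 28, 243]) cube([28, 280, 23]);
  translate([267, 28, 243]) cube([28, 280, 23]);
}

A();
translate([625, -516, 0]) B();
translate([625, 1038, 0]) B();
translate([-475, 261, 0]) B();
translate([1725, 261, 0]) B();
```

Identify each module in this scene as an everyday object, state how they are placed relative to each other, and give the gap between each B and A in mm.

A is a table. B is a stool. Four stools sit around the table at the −y, +y, −x, +x sides. The gap between each stool and the table is 180 mm.

Each stool's nearest face is 180 mm from the table's bounding box.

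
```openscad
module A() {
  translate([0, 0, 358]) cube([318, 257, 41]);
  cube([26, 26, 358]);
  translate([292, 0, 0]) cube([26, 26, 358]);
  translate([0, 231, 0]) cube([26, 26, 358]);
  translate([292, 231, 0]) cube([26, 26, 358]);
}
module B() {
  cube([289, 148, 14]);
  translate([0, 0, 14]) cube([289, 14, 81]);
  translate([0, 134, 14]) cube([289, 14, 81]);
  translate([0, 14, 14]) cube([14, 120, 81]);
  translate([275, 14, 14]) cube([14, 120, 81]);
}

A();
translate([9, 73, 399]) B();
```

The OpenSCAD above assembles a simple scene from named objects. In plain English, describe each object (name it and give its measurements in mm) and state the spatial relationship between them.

A is a four-legged stool. The seat is 318×257 mm, 41 mm thick, top at z = 399 mm. It stands on four square legs, each 26×26 mm in cross-section, from z = 0 to the seat underside, each flush with a corner of the seat.

B is an open-topped rectangular box: outside dimensions 289×148×95 mm, with a uniform wall and base thickness of 14 mm. The base is a full 289×148 slab on the floor; four walls sit on top of the base. The front and back walls (the −y and +y sides) span the full width; the two side walls fit between them.

The open box is on top of the stool.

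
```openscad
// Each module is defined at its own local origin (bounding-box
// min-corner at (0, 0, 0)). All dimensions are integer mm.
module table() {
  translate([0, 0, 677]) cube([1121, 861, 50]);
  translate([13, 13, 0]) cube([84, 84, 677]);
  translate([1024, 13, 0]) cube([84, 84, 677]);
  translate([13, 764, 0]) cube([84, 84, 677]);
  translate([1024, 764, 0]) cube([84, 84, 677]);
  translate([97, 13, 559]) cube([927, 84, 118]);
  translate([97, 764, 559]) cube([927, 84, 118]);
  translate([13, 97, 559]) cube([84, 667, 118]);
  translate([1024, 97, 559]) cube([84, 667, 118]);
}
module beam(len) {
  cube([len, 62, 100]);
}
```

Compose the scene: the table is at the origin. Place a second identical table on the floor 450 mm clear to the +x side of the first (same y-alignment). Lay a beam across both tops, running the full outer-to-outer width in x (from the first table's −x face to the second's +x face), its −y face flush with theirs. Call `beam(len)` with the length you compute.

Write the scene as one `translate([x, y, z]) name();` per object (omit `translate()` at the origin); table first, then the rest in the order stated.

table();
translate([1571, 0, 0]) table();
translate([0, 0, 727]) beam(2692);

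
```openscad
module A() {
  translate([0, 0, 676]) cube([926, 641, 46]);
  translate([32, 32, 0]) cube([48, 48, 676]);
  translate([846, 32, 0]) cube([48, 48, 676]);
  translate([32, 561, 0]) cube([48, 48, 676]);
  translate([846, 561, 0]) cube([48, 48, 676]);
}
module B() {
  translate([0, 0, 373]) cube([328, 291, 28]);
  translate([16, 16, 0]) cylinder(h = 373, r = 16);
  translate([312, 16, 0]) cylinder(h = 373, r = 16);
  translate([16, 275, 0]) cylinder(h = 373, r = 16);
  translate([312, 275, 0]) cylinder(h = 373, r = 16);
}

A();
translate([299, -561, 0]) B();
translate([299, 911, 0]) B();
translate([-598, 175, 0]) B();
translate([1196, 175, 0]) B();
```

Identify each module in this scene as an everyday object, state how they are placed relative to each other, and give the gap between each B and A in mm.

Each stool's nearest face is 270 mm from the table's bounding box.

A is a table. B is a stool. Four stools sit around the table at the −y, +y, −x, +x sides. The gap between each stool and the table is 270 mm.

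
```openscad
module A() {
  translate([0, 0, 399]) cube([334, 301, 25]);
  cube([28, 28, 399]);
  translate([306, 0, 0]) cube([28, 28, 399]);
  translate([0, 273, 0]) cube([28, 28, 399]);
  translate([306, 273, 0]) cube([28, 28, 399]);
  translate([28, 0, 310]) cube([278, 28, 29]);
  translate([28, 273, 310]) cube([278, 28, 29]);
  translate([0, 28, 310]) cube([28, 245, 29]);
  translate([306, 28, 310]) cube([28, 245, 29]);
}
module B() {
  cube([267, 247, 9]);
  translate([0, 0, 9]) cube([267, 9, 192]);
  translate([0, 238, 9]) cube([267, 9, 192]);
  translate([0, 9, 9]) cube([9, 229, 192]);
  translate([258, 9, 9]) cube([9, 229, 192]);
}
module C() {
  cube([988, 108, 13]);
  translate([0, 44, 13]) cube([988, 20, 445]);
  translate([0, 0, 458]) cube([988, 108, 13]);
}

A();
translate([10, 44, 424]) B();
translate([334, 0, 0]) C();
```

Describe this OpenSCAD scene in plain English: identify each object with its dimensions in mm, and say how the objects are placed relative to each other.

A is a four-legged stool. The seat is a 334×301×25 mm slab whose top surface is at z = 424 mm; four square legs, each 28×28 mm in cross-section, run from the floor (z = 0) to the underside of the seat, each flush with a corner of the seat. Four stretchers, 28 mm wide and 29 mm tall, connect adjacent legs with their undersides at z = 310 mm, each running between the inner faces of the legs it joins and aligned with the legs' outer faces on the other axis.

B is an open storage box with external size 267×247×201 mm and wall thickness 9 mm (the base is also 9 mm thick). The base covers the whole footprint; the four walls stand on the base, with the y-facing walls full-width and the x-facing walls fitting between their inner faces.

C is an I-beam lying along x, 988 mm long. Overall section height 471 mm. Two flanges 108 mm wide (y) and 13 mm thick, one on the floor and one at the top; a web 20 mm thick runs between them, centred on the flange width.

The open box is on top of the stool. The I-beam is against the stool's +x side, with their −y faces flush.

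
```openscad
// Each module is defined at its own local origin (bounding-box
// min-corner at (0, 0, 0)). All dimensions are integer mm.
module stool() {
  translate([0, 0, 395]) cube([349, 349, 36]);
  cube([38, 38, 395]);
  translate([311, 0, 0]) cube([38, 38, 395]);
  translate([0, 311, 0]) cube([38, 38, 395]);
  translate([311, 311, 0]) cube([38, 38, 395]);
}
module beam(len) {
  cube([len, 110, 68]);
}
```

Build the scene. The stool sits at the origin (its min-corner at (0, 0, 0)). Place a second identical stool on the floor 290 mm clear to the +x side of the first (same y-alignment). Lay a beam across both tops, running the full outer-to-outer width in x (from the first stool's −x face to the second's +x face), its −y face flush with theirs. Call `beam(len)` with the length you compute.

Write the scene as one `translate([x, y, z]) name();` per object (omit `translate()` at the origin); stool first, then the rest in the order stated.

stool();
translate([639, 0, 0]) stool();
translate([0, 0, 431]) beam(988);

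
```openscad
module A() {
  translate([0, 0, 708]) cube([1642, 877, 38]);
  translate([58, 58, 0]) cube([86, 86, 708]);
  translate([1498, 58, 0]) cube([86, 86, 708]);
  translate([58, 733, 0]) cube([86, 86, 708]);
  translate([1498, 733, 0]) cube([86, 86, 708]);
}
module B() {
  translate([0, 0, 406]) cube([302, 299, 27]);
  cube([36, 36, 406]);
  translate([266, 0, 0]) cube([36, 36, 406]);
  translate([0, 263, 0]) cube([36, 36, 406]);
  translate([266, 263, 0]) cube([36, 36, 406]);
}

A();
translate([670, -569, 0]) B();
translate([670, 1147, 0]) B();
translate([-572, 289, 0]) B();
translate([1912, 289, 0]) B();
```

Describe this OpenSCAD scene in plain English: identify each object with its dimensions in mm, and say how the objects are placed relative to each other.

A is a rectangular dining table. The top is 1642×877×38 mm with its upper surface at z = 746 mm. It stands on four 86×86 mm square legs, each inset 58 mm from the nearest pair of top edges, running from the floor to the underside of the top.

B is a four-legged stool. The seat is 302×299 mm, 27 mm thick, top at z = 433 mm. It stands on four square legs, each 36×36 mm in cross-section, from z = 0 to the seat underside, each flush with a corner of the seat.

Four stools sit around the table at the −y, +y, −x, +x sides.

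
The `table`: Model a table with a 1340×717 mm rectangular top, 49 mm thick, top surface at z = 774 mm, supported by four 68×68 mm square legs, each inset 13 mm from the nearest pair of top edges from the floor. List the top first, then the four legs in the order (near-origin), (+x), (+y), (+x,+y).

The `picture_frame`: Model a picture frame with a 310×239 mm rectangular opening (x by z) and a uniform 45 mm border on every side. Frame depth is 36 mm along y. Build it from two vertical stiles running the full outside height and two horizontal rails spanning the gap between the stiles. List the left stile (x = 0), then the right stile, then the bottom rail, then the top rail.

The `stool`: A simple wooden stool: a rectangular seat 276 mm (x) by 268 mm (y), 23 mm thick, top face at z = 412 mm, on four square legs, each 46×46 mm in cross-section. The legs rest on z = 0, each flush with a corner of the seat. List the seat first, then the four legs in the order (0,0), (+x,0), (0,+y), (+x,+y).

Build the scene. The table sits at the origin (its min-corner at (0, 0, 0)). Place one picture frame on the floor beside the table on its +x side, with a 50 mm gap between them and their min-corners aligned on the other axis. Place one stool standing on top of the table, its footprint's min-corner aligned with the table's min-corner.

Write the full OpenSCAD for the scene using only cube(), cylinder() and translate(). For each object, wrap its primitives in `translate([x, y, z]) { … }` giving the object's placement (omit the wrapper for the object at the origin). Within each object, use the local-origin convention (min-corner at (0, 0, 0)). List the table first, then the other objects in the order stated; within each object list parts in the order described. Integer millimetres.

translate([0, 0, 725]) cube([1340, 717, 49]);
translate([13, 13, 0]) cube([68, 68, 725]);
translate([1259, 13, 0]) cube([68, 68, 725]);
translate([13, 636, 0]) cube([68, 68, 725]);
translate([1259, 636, 0]) cube([68, 68, 725]);
translate([1390, 0, 0]) {
  cube([45, 36, 329]);
  translate([355, 0, 0]) cube([45, 36, 329]);
  translate([45, 0, 0]) cube([310, 36, 45]);
  translate([45, 0, 284]) cube([310, 36, 45]);
}
translate([0, 0, 774]) {
  translate([0, 0, 389]) cube([276, 268, 23]);
  cube([46, 46, 389]);
  translate([230, 0, 0]) cube([46, 46, 389]);
  translate([0, 222, 0]) cube([46, 46, 389]);
  translate([230, 222, 0]) cube([46, 46, 389]);
}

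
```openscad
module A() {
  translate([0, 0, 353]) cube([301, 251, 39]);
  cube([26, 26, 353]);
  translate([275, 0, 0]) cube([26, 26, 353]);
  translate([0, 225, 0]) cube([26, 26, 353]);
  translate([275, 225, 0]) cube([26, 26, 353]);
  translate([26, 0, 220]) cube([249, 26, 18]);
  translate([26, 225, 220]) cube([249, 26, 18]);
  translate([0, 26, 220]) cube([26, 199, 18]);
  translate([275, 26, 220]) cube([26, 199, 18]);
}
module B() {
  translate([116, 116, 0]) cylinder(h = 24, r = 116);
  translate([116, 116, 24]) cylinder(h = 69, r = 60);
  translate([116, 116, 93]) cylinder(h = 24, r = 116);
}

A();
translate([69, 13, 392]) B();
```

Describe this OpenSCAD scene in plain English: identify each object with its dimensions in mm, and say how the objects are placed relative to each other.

A is a simple wooden stool: a rectangular seat 301 mm (x) by 251 mm (y), 39 mm thick, top face at z = 392 mm, on four square legs, each 26×26 mm in cross-section. The legs rest on z = 0, each flush with a corner of the seat. Four stretchers, 26 mm wide and 18 mm tall, connect adjacent legs with their undersides at z = 220 mm, each running between the inner faces of the legs it joins and aligned with the legs' outer faces on the other axis.

B is a spool: two coaxial disc flanges of radius 116 mm and thickness 24 mm, joined by a core cylinder of radius 60 mm and height 69 mm. The lower flange rests on z = 0 and the three cylinders share a vertical axis.

The spool is on top of the stool.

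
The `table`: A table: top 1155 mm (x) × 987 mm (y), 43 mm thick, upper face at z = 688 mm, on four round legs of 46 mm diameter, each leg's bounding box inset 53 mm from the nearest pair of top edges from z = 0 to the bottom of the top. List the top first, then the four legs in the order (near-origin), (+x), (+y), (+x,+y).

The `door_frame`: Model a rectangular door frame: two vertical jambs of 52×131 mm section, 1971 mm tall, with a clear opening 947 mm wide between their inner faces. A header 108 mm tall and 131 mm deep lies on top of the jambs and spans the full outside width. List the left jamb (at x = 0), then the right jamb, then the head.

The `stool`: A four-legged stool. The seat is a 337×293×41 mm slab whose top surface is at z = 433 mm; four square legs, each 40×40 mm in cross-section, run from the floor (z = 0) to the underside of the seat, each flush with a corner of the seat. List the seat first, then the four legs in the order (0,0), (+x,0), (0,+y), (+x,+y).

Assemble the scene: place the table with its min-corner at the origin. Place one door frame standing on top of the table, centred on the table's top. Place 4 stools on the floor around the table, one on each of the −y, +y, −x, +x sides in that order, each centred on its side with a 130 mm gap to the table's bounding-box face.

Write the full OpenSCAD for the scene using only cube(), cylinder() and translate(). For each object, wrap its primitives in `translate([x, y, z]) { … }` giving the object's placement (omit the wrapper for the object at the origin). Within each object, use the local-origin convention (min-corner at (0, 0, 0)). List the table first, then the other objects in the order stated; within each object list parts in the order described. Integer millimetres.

translate([0, 0, 645]) cube([1155, 987, 43]);
translate([76, 76, 0]) cylinder(h = 645, r = 23);
translate([1079, 76, 0]) cylinder(h = 645, r = 23);
translate([76, 911, 0]) cylinder(h = 645, r = 23);
translate([1079, 911, 0]) cylinder(h = 645, r = 23);
translate([52, 428, 688]) {
  cube([52, 131, 1971]);
  translate([999, 0, 0]) cube([52, 131, 1971]);
  translate([0, 0, 1971]) cube([1051, 131, 108]);
}
translate([409, -423, 0]) {
  translate([0, 0, 392]) cube([337, 293, 41]);
  cube([40, 40, 392]);
  translate([297, 0, 0]) cube([40, 40, 392]);
  translate([0, 253, 0]) cube([40, 40, 392]);
  translate([297, 253, 0]) cube([40, 40, 392]);
}
translate([409, 1117, 0]) {
  translate([0, 0, 392]) cube([337, 293, 41]);
  cube([40, 40, 392]);
  translate([297, 0, 0]) cube([40, 40, 392]);
  translate([0, 253, 0]) cube([40, 40, 392]);
  translate([297, 253, 0]) cube([40, 40, 392]);
}
translate([-467, 347, 0]) {
  translate([0, 0, 392]) cube([337, 293, 41]);
  cube([40, 40, 392]);
  translate([297, 0, 0]) cube([40, 40, 392]);
  translate([0, 253, 0]) cube([40, 40, 392]);
  translate([297, 253, 0]) cube([40, 40, 392]);
}
translate([1285, 347, 0]) {
  translate([0, 0, 392]) cube([337, 293, 41]);
  cube([40, 40, 392]);
  translate([297, 0, 0]) cube([40, 40, 392]);
  translate([0, 253, 0]) cube([40, 40, 392]);
  translate([297, 253, 0]) cube([40, 40, 392]);
}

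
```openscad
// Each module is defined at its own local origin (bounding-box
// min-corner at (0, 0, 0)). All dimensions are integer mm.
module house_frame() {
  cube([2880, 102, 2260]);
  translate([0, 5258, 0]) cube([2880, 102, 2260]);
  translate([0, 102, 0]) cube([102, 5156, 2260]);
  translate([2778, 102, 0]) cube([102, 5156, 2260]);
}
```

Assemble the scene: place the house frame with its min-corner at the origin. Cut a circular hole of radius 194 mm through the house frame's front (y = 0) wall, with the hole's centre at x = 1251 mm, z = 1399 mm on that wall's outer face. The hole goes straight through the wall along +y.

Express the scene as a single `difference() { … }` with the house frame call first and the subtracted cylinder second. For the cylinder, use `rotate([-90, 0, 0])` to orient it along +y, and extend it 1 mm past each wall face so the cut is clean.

difference() {
  house_frame();
  translate([1251, -1, 1399]) rotate([-90, 0, 0]) cylinder(h = 104, r = 194);
}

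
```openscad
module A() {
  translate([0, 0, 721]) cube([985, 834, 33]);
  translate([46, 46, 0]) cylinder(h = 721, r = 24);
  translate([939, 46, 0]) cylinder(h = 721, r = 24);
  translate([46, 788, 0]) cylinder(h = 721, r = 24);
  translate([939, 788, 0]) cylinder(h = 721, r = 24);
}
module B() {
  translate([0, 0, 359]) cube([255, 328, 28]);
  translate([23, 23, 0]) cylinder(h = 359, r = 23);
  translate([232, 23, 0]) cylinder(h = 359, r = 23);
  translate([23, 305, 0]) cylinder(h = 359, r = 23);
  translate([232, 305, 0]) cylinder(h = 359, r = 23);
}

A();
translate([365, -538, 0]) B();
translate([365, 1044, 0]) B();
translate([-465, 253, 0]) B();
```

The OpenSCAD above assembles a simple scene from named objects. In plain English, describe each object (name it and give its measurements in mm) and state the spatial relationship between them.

A is a table: top 985 mm (x) × 834 mm (y), 33 mm thick, upper face at z = 754 mm, on four round legs of 48 mm diameter, each leg's bounding box inset 22 mm from the nearest pair of top edges, running from z = 0 to the bottom of the top.

B is a four-legged stool. The seat is 255×328 mm, 28 mm thick, top at z = 387 mm. It stands on four round legs, each 46 mm in diameter, from z = 0 to the seat underside, each leg's axis is inset half a diameter from the nearest pair of seat edges (so the leg's bounding box is flush with the corner).

Three stools sit around the table at the −y, +y, −x sides.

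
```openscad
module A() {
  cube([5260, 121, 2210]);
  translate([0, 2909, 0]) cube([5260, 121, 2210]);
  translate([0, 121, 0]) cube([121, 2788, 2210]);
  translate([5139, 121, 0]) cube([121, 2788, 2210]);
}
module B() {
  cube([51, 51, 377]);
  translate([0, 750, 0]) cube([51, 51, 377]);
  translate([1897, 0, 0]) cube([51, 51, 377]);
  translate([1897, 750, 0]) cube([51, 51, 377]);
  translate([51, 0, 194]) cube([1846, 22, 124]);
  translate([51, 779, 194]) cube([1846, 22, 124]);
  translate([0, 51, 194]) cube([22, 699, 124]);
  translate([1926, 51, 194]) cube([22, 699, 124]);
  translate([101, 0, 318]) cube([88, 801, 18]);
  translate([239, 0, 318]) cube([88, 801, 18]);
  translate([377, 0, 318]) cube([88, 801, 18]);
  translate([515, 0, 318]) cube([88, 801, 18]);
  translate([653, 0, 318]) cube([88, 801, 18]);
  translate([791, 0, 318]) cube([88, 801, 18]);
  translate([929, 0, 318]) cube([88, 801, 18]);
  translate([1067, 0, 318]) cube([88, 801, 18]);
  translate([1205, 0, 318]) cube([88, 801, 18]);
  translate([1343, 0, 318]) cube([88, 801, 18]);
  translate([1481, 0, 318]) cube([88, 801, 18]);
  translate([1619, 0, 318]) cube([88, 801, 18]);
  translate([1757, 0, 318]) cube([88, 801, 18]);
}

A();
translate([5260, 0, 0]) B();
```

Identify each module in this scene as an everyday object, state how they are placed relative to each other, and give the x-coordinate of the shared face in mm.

The house frame's +x face and the bed frame's −x face are both at x = 5260 mm.

A is a house frame. B is a bed frame. The bed frame is against the house frame's +x side, with their −y faces flush. The x-coordinate of the shared face is 5260 mm.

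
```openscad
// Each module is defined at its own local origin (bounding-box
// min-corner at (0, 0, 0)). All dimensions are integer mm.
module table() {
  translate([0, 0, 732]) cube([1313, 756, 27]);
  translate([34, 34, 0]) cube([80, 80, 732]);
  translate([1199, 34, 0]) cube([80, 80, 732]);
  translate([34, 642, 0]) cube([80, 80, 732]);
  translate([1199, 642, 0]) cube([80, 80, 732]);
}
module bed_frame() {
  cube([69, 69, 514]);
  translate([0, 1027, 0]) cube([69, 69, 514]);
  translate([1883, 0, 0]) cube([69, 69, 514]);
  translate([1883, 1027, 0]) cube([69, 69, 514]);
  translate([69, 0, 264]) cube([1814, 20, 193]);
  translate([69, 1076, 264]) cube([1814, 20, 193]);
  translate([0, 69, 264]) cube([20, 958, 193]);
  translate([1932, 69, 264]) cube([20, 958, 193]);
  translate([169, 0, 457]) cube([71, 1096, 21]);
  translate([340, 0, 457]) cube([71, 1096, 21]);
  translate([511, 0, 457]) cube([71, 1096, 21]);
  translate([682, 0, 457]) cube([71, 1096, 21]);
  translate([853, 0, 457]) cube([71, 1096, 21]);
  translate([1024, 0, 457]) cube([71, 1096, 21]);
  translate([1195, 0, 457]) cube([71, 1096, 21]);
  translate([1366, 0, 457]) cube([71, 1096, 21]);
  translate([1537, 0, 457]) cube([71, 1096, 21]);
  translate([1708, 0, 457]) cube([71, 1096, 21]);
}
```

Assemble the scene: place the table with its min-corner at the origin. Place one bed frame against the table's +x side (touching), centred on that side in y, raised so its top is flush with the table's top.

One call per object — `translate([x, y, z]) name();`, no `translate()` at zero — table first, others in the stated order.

table();
translate([1313, -170, 245]) bed_frame();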